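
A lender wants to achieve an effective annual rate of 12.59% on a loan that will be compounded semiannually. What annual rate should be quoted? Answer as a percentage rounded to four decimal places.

12.2169%

(1 + r/2)^2 − 1 = 0.1259, so 1 + r/2 = 1.1259^(1/2).
r/2 = 0.061084, so r = 0.122169 = 12.2169%.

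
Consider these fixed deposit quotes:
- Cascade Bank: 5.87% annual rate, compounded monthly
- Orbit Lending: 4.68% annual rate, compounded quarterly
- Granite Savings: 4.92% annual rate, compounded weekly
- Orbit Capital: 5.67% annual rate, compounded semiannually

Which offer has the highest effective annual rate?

Cascade Bank: (1 + 0.0587/12)^12 − 1 = 6.031%
Orbit Lending: (1 + 0.0468/4)^4 − 1 = 4.763%
Granite Savings: (1 + 0.0492/52)^52 − 1 = 5.041%
Orbit Capital: (1 + 0.0567/2)^2 − 1 = 5.750%
The highest effective annual rate is Cascade Bank at 6.031%.

Cascade Bank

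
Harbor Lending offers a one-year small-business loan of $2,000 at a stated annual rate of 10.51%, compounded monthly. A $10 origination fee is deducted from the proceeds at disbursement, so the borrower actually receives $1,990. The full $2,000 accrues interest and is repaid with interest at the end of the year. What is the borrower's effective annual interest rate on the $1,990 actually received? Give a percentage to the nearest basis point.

11.59%

Amount owed after one year: 2,000 × (1 + 0.1051/12)^12 = 2,000 × 1.110314 = $2,220.63.
Effective rate on net proceeds: 2,220.63 / 1,990 − 1 = 0.115893 = 11.59%.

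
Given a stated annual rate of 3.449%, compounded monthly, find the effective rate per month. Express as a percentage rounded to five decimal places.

With a nominal annual rate compounded monthly, the periodic rate is the nominal rate divided by 12.
i = 0.03449 / 12 = 0.0028742 = 0.28742%.

0.28742%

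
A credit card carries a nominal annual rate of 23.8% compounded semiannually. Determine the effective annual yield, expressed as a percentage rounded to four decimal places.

EAR = (1 + 0.238/2)^2 − 1.
= 1.252161 − 1 = 25.2161%.

25.2161%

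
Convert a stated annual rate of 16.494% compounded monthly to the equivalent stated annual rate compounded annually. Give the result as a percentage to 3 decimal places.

EAR = (1 + 0.16494/12)^12 − 1 = 0.177998.
Compounded annually, the equivalent nominal rate is the EAR itself: 17.800%.

17.800%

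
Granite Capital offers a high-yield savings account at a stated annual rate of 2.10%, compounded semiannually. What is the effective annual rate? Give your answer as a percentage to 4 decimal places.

2.1110%

EAR = (1 + 0.0210/2)^2 − 1.
= (1 + 0.010500)^2 − 1 = 1.021110 − 1 = 2.1110%.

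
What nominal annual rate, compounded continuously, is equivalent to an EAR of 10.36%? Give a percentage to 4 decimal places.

9.8578%

Continuous: nominal r satisfies e^r − 1 = 0.1036.
r = ln(1 + 0.1036) = ln(1.1036) = 0.098578 = 9.8578%.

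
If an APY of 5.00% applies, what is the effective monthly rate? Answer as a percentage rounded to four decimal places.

0.4074%

The per-month rate i satisfies (1 + i)^12 = 1 + 0.0500.
i = 1.0500^(1/12) − 1 = 0.0040741 = 0.4074%.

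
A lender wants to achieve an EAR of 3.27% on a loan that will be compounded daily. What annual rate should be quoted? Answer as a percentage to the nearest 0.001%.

(1 + r/365)^365 − 1 = 0.0327, so 1 + r/365 = 1.0327^(1/365).
r/365 = 0.000088, so r = 0.032178 = 3.218%.

3.218%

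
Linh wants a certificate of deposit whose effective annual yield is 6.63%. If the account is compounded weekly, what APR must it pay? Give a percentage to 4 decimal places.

6.4234%

(1 + r/52)^52 − 1 = 0.0663, so 1 + r/52 = 1.0663^(1/52).
r/52 = 0.001235, so r = 0.064234 = 6.4234%.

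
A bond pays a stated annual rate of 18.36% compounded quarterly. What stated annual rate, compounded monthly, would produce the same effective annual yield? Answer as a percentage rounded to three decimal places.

EAR = (1 + 0.1836/4)^4 − 1 = 0.196632.
Solve (1 + r/12)^12 = 1.196632: r/12 = 1.196632^(1/12) − 1 = 0.015072, so r = 0.180860 = 18.086%.

18.086%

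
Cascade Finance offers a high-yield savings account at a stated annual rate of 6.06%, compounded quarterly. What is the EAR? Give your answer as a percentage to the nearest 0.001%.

EAR = (1 + 0.0606/4)^4 − 1.
= 1.061991 − 1 = 6.199%.

6.199%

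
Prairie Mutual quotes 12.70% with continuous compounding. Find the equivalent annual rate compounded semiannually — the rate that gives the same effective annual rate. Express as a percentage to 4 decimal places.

EAR under continuous compounding: e^0.1270 − 1 = 0.135417.
Solve (1 + r/2)^2 = 1.135417: r/2 = 1.135417^(1/2) − 1 = 0.065559, so r = 0.131119 = 13.1119%.

13.1119%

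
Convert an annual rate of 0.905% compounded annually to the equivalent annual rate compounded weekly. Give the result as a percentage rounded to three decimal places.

0.901%

Compounded annually, EAR = nominal = 0.009050.
Solve (1 + r/52)^52 = 1.009050: r/52 = 1.009050^(1/52) − 1 = 0.000173, so r = 0.009010 = 0.901%.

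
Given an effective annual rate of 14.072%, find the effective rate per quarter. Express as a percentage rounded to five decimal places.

The per-quarter rate i satisfies (1 + i)^4 = 1 + 0.14072.
i = 1.14072^(1/4) − 1 = 0.0334626 = 3.34626%.

3.34626%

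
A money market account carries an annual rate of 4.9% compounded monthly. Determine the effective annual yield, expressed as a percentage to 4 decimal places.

EAR = (1 + 0.049/12)^12 − 1.
= (1 + 0.004083)^12 − 1 = 1.050116 − 1 = 5.0116%.

5.0116%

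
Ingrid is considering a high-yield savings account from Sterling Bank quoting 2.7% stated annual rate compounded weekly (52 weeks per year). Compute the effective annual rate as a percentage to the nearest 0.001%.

2.736%

EAR = (1 + 0.027/52)^52 − 1.
= (1 + 0.000519)^52 − 1 = 1.027361 − 1 = 2.736%.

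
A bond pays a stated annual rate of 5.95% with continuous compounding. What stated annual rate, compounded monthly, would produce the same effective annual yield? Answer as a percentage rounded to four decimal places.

EAR under continuous compounding: e^0.0595 − 1 = 0.061306.
Solve (1 + r/12)^12 = 1.061306: r/12 = 1.061306^(1/12) − 1 = 0.004971, so r = 0.059648 = 5.9648%.

5.9648%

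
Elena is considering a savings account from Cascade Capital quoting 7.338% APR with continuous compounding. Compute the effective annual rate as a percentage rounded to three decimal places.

7.614%

With continuous compounding, EAR = e^0.07338 − 1.
e^0.07338 = 1.076139, so EAR = 0.076139 = 7.614%.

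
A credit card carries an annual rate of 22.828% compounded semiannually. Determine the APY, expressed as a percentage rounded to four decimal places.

EAR = (1 + 0.22828/2)^2 − 1.
= (1 + 0.114140)^2 − 1 = 1.241308 − 1 = 24.1308%.

24.1308%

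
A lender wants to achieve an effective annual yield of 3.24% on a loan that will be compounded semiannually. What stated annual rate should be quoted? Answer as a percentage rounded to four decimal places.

(1 + r/2)^2 − 1 = 0.0324, so 1 + r/2 = 1.0324^(1/2).
r/2 = 0.016071, so r = 0.032142 = 3.2142%.

3.2142%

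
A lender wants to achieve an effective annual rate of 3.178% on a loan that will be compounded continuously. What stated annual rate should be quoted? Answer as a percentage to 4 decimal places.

Continuous: nominal r satisfies e^r − 1 = 0.03178.
r = ln(1 + 0.03178) = ln(1.03178) = 0.031285 = 3.1285%.

3.1285%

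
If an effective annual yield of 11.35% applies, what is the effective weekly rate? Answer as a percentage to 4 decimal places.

0.2070%

The per-week rate i satisfies (1 + i)^52 = 1 + 0.1135.
i = 1.1135^(1/52) − 1 = 0.0020696 = 0.2070%.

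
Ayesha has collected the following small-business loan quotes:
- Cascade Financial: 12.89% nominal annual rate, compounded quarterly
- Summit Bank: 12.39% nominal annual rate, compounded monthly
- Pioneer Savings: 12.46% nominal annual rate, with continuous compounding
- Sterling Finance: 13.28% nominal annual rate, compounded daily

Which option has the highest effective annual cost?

Sterling Finance

Cascade Financial: (1 + 0.1289/4)^4 − 1 = 13.527%
Summit Bank: (1 + 0.1239/12)^12 − 1 = 13.118%
Pioneer Savings: e^0.1246 − 1 = 13.270%
Sterling Finance: (1 + 0.1328/365)^365 − 1 = 14.199%
The highest effective annual rate is Sterling Finance at 14.199%.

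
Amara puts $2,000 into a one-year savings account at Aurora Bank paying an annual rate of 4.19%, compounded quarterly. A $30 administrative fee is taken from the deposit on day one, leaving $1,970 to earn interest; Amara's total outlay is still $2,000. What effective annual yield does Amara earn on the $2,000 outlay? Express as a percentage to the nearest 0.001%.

2.692%

Value after one year: 1,970 × (1 + 0.0419/4)^4 = 1,970 × 1.042563 = $2,053.85.
Effective yield on the $2,000 outlay: 2,053.85 / 2,000 − 1 = 0.026925 = 2.692%.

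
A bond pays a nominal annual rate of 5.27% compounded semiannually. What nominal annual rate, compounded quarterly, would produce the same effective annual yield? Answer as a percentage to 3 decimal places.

5.236%

EAR = (1 + 0.0527/2)^2 − 1 = 0.053394.
Solve (1 + r/4)^4 = 1.053394: r/4 = 1.053394^(1/4) − 1 = 0.013089, so r = 0.052357 = 5.236%.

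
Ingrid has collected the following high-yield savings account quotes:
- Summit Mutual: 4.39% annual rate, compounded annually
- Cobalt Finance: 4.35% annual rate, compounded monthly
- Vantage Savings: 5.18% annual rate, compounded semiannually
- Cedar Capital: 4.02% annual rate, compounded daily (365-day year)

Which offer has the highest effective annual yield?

Summit Mutual: compounded annually, EAR = 4.390%
Cobalt Finance: (1 + 0.0435/12)^12 − 1 = 4.438%
Vantage Savings: (1 + 0.0518/2)^2 − 1 = 5.247%
Cedar Capital: (1 + 0.0402/365)^365 − 1 = 4.102%
The highest effective annual rate is Vantage Savings at 5.247%.

Vantage Savings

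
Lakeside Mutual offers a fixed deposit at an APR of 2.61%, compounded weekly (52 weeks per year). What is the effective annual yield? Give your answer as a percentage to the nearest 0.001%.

EAR = (1 + 0.0261/52)^52 − 1.
= 1.026437 − 1 = 2.644%.

2.644%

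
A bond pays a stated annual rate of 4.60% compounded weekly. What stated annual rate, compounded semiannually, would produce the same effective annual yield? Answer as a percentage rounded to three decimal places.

4.651%

EAR = (1 + 0.0460/52)^52 − 1 = 0.047053.
Solve (1 + r/2)^2 = 1.047053: r/2 = 1.047053^(1/2) − 1 = 0.023256, so r = 0.046512 = 4.651%.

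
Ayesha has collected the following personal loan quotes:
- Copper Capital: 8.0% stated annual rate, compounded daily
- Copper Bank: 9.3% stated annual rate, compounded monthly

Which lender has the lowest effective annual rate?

Copper Capital: (1 + 0.080/365)^365 − 1 = 8.328%
Copper Bank: (1 + 0.093/12)^12 − 1 = 9.707%
The lowest effective annual rate is Copper Capital at 8.328%.

Copper Capital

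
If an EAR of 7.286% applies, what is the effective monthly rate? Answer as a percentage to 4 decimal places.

The per-month rate i satisfies (1 + i)^12 = 1 + 0.07286.
i = 1.07286^(1/12) − 1 = 0.0058779 = 0.5878%.

0.5878%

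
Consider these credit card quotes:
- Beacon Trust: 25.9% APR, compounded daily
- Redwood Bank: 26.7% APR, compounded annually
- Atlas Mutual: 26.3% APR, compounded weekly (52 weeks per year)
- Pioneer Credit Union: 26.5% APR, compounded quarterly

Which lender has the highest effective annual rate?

Beacon Trust: (1 + 0.259/365)^365 − 1 = 29.551%
Redwood Bank: compounded annually, EAR = 26.700%
Atlas Mutual: (1 + 0.263/52)^52 − 1 = 29.996%
Pioneer Credit Union: (1 + 0.265/4)^4 − 1 = 29.252%
The highest effective annual rate is Atlas Mutual at 29.996%.

Atlas Mutual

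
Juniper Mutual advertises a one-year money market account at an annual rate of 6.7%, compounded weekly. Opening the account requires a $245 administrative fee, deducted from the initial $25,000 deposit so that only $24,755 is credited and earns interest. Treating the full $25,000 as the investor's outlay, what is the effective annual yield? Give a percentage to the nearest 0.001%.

Value after one year: 24,755 × (1 + 0.067/52)^52 = 24,755 × 1.069249 = $26,469.27.
Effective yield on the $25,000 outlay: 26,469.27 / 25,000 − 1 = 0.058771 = 5.877%.

5.877%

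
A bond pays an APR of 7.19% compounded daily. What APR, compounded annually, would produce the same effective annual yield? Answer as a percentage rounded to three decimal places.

7.454%

EAR = (1 + 0.0719/365)^365 − 1 = 0.074540.
Compounded annually, the equivalent nominal rate is the EAR itself: 7.454%.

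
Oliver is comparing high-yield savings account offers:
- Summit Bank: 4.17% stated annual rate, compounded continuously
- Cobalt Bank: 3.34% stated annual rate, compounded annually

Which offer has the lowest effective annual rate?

Summit Bank: e^0.0417 − 1 = 4.258%
Cobalt Bank: compounded annually, EAR = 3.340%
The lowest effective annual rate is Cobalt Bank at 3.340%.

Cobalt Bank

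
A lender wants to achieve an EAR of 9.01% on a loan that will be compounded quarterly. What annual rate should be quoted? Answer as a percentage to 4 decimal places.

8.7206%

(1 + r/4)^4 − 1 = 0.0901, so 1 + r/4 = 1.0901^(1/4).
r/4 = 0.021802, so r = 0.087206 = 8.7206%.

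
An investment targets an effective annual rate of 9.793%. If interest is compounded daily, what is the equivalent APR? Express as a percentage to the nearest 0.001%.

(1 + r/365)^365 − 1 = 0.09793, so 1 + r/365 = 1.09793^(1/365).
r/365 = 0.000256, so r = 0.093439 = 9.344%.

9.344%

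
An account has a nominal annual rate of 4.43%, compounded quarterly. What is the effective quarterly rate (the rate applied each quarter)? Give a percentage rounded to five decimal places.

With a nominal annual rate compounded quarterly, the periodic rate is the nominal rate divided by 4.
i = 0.0443 / 4 = 0.0110750 = 1.10750%.

1.10750%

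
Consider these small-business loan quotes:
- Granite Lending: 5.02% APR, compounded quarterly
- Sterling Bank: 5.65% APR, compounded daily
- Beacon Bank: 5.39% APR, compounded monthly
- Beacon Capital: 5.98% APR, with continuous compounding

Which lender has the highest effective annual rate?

Granite Lending: (1 + 0.0502/4)^4 − 1 = 5.115%
Sterling Bank: (1 + 0.0565/365)^365 − 1 = 5.812%
Beacon Bank: (1 + 0.0539/12)^12 − 1 = 5.525%
Beacon Capital: e^0.0598 − 1 = 6.162%
The highest effective annual rate is Beacon Capital at 6.162%.

Beacon Capital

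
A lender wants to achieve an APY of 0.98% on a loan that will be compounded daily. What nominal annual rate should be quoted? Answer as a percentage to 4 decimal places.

0.9752%

(1 + r/365)^365 − 1 = 0.0098, so 1 + r/365 = 1.0098^(1/365).
r/365 = 0.000027, so r = 0.009752 = 0.9752%.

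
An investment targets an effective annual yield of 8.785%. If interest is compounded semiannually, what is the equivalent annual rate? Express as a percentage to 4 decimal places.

8.6001%

(1 + r/2)^2 − 1 = 0.08785, so 1 + r/2 = 1.08785^(1/2).
r/2 = 0.043000, so r = 0.086001 = 8.6001%.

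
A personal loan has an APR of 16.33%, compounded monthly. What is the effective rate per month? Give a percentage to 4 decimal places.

With a nominal annual rate compounded monthly, the periodic rate is the nominal rate divided by 12.
i = 0.1633 / 12 = 0.0136083 = 1.3608%.

1.3608%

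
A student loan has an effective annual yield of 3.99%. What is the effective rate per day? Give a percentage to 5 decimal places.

The per-day rate i satisfies (1 + i)^365 = 1 + 0.0399.
i = 1.0399^(1/365) − 1 = 0.0001072 = 0.01072%.

0.01072%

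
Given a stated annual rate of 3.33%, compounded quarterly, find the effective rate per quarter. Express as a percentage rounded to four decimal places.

With a nominal annual rate compounded quarterly, the periodic rate is the nominal rate divided by 4.
i = 0.0333 / 4 = 0.0083250 = 0.8325%.

0.8325%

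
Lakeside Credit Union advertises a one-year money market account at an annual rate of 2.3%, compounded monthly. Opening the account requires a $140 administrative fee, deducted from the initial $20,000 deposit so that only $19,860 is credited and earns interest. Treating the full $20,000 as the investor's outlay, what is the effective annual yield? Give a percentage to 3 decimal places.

Value after one year: 19,860 × (1 + 0.023/12)^12 = 19,860 × 1.023244 = $20,321.63.
Effective yield on the $20,000 outlay: 20,321.63 / 20,000 − 1 = 0.016081 = 1.608%.

1.608%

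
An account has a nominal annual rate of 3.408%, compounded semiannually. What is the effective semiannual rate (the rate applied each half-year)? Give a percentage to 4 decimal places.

1.7040%

With a nominal annual rate compounded semiannually, the periodic rate is the nominal rate divided by 2.
i = 0.03408 / 2 = 0.0170400 = 1.7040%.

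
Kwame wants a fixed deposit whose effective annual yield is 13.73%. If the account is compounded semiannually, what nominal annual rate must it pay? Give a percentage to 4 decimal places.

(1 + r/2)^2 − 1 = 0.1373, so 1 + r/2 = 1.1373^(1/2).
r/2 = 0.066443, so r = 0.132885 = 13.2885%.

13.2885%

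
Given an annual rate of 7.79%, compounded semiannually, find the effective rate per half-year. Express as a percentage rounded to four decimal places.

With a nominal annual rate compounded semiannually, the periodic rate is the nominal rate divided by 2.
i = 0.0779 / 2 = 0.0389500 = 3.8950%.

3.8950%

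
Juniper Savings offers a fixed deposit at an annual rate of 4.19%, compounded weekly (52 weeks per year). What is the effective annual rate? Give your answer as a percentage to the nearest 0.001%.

4.277%

EAR = (1 + 0.0419/52)^52 − 1.
= (1 + 0.000806)^52 − 1 = 1.042773 − 1 = 4.277%.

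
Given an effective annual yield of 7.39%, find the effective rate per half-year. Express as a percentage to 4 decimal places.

3.6291%

The per-half-year rate i satisfies (1 + i)^2 = 1 + 0.0739.
i = 1.0739^(1/2) − 1 = 0.0362915 = 3.6291%.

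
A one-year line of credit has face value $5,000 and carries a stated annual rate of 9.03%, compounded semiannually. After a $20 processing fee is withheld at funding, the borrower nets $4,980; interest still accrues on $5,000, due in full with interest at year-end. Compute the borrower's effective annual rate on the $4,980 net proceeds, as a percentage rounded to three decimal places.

Amount owed after one year: 5,000 × (1 + 0.0903/2)^2 = 5,000 × 1.092339 = $5,461.69.
Effective rate on net proceeds: 5,461.69 / 4,980 − 1 = 0.096725 = 9.673%.

9.673%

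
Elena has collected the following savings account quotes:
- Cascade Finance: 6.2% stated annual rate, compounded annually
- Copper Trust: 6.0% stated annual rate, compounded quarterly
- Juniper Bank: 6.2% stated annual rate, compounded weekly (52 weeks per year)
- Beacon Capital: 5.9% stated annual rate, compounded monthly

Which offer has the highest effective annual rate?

Juniper Bank

Cascade Finance: compounded annually, EAR = 6.200%
Copper Trust: (1 + 0.060/4)^4 − 1 = 6.136%
Juniper Bank: (1 + 0.062/52)^52 − 1 = 6.392%
Beacon Capital: (1 + 0.059/12)^12 − 1 = 6.062%
The highest effective annual rate is Juniper Bank at 6.392%.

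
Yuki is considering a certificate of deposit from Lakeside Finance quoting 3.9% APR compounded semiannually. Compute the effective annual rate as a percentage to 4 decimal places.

3.9380%

EAR = (1 + 0.039/2)^2 − 1.
= (1 + 0.019500)^2 − 1 = 1.039380 − 1 = 3.9380%.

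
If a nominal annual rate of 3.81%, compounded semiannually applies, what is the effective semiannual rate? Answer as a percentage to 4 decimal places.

With a nominal annual rate compounded semiannually, the periodic rate is the nominal rate divided by 2.
i = 0.0381 / 2 = 0.0190500 = 1.9050%.

1.9050%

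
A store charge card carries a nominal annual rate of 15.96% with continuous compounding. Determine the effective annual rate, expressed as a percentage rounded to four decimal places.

17.3042%

With continuous compounding, EAR = e^0.1596 − 1.
e^0.1596 = 1.173042, so EAR = 0.173042 = 17.3042%.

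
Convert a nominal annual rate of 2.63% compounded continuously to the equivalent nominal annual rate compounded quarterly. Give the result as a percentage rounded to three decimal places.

2.639%

EAR under continuous compounding: e^0.0263 − 1 = 0.026649.
Solve (1 + r/4)^4 = 1.026649: r/4 = 1.026649^(1/4) − 1 = 0.006597, so r = 0.026387 = 2.639%.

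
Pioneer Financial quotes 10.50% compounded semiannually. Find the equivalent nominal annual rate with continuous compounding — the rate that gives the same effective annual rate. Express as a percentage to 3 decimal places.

EAR = (1 + 0.1050/2)^2 − 1 = 0.107756.
Equivalent continuous rate: r = ln(1 + 0.107756) = 0.102337 = 10.234%.

10.234%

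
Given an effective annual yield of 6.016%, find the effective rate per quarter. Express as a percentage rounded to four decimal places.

The per-quarter rate i satisfies (1 + i)^4 = 1 + 0.06016.
i = 1.06016^(1/4) − 1 = 0.0147121 = 1.4712%.

1.4712%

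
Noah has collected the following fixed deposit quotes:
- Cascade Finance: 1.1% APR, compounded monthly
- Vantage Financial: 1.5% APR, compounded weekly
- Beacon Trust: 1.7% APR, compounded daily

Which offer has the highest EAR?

Cascade Finance: (1 + 0.011/12)^12 − 1 = 1.106%
Vantage Financial: (1 + 0.015/52)^52 − 1 = 1.511%
Beacon Trust: (1 + 0.017/365)^365 − 1 = 1.714%
The highest effective annual rate is Beacon Trust at 1.714%.

Beacon Trust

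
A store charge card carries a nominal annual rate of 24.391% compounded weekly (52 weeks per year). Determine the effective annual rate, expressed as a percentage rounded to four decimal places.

EAR = (1 + 0.24391/52)^52 − 1.
= 1.275502 − 1 = 27.5502%.

27.5502%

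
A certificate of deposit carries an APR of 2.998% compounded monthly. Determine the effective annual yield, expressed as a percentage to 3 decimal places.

EAR = (1 + 0.02998/12)^12 − 1.
= 1.030395 − 1 = 3.040%.

3.040%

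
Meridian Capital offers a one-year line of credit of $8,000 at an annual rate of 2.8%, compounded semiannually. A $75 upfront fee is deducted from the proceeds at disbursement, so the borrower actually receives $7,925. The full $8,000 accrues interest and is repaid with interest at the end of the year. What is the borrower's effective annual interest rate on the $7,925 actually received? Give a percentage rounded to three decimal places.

Amount owed after one year: 8,000 × (1 + 0.028/2)^2 = 8,000 × 1.028196 = $8,225.57.
Effective rate on net proceeds: 8,225.57 / 7,925 − 1 = 0.037927 = 3.793%.

3.793%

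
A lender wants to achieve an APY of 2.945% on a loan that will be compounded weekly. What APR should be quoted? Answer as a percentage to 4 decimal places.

(1 + r/52)^52 − 1 = 0.02945, so 1 + r/52 = 1.02945^(1/52).
r/52 = 0.000558, so r = 0.029033 = 2.9033%.

2.9033%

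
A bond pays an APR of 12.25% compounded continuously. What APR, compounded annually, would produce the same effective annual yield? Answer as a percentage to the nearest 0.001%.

EAR under continuous compounding: e^0.1225 − 1 = 0.130319.
Compounded annually, the equivalent nominal rate is the EAR itself: 13.032%.

13.032%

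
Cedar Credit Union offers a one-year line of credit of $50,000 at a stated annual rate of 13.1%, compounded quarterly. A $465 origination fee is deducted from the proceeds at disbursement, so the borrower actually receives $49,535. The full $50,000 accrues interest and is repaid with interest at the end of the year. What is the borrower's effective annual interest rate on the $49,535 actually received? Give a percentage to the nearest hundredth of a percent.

Amount owed after one year: 50,000 × (1 + 0.131/4)^4 = 50,000 × 1.137577 = $56,878.85.
Effective rate on net proceeds: 56,878.85 / 49,535 − 1 = 0.148256 = 14.83%.

14.83%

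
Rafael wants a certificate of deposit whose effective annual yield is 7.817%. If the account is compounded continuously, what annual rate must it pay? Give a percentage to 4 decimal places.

7.5265%

Continuous: nominal r satisfies e^r − 1 = 0.07817.
r = ln(1 + 0.07817) = ln(1.07817) = 0.075265 = 7.5265%.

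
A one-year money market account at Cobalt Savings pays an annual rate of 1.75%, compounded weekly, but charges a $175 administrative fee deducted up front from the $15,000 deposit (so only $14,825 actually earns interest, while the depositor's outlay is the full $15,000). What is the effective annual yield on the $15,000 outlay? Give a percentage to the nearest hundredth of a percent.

Value after one year: 14,825 × (1 + 0.0175/52)^52 = 14,825 × 1.017651 = $15,086.68.
Effective yield on the $15,000 outlay: 15,086.68 / 15,000 − 1 = 0.005778 = 0.58%.

0.58%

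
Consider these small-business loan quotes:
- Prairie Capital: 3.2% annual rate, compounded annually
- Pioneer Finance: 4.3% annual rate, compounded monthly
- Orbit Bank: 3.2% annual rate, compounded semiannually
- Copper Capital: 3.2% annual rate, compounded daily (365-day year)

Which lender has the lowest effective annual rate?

Prairie Capital

Prairie Capital: compounded annually, EAR = 3.200%
Pioneer Finance: (1 + 0.043/12)^12 − 1 = 4.386%
Orbit Bank: (1 + 0.032/2)^2 − 1 = 3.226%
Copper Capital: (1 + 0.032/365)^365 − 1 = 3.252%
The lowest effective annual rate is Prairie Capital at 3.200%.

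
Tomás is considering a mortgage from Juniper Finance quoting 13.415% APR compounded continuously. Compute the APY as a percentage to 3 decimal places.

With continuous compounding, EAR = e^0.13415 − 1.
e^0.13415 = 1.143564, so EAR = 0.143564 = 14.356%.

14.356%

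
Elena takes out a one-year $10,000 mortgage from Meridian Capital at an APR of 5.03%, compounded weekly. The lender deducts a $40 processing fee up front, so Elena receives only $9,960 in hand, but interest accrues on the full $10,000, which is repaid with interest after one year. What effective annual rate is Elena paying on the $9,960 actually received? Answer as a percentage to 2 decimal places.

Amount owed after one year: 10,000 × (1 + 0.0503/52)^52 = 10,000 × 1.051561 = $10,515.61.
Effective rate on net proceeds: 10,515.61 / 9,960 − 1 = 0.055784 = 5.58%.

5.58%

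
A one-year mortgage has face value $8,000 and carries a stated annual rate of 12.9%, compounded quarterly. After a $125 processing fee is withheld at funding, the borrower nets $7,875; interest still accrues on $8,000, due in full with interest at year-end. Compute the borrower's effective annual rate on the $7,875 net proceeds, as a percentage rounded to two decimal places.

Amount owed after one year: 8,000 × (1 + 0.129/4)^4 = 8,000 × 1.135376 = $9,083.00.
Effective rate on net proceeds: 9,083.00 / 7,875 − 1 = 0.153397 = 15.34%.

15.34%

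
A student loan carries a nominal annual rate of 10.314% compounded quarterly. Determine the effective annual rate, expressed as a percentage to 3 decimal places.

10.720%

EAR = (1 + 0.10314/4)^4 − 1.
= 1.107198 − 1 = 10.720%.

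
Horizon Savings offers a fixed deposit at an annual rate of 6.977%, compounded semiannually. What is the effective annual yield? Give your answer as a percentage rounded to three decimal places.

EAR = (1 + 0.06977/2)^2 − 1.
= 1.070987 − 1 = 7.099%.

7.099%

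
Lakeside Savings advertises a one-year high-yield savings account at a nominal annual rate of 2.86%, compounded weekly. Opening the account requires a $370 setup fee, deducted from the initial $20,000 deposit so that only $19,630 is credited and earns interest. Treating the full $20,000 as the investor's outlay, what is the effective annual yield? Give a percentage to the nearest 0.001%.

Value after one year: 19,630 × (1 + 0.0286/52)^52 = 19,630 × 1.029005 = $20,199.36.
Effective yield on the $20,000 outlay: 20,199.36 / 20,000 − 1 = 0.009968 = 0.997%.

0.997%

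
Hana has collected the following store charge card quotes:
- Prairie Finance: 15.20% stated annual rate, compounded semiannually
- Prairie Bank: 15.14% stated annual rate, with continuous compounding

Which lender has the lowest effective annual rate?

Prairie Finance: (1 + 0.1520/2)^2 − 1 = 15.778%
Prairie Bank: e^0.1514 − 1 = 16.346%
The lowest effective annual rate is Prairie Finance at 15.778%.

Prairie Finance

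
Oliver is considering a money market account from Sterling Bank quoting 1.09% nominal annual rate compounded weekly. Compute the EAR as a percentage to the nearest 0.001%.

1.096%

EAR = (1 + 0.0109/52)^52 − 1.
= (1 + 0.000210)^52 − 1 = 1.010958 − 1 = 1.096%.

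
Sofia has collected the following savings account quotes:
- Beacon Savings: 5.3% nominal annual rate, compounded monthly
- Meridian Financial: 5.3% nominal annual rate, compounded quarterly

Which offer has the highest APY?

Beacon Savings: (1 + 0.053/12)^12 − 1 = 5.431%
Meridian Financial: (1 + 0.053/4)^4 − 1 = 5.406%
The highest effective annual rate is Beacon Savings at 5.431%.

Beacon Savings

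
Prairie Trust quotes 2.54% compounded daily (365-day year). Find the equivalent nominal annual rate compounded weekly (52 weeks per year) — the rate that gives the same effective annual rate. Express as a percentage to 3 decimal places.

2.541%

EAR = (1 + 0.0254/365)^365 − 1 = 0.025724.
Solve (1 + r/52)^52 = 1.025724: r/52 = 1.025724^(1/52) − 1 = 0.000489, so r = 0.025405 = 2.541%.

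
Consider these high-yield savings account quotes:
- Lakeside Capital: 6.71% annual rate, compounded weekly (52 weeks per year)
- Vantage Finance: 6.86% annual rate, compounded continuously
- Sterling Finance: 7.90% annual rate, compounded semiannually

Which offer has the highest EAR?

Sterling Finance

Lakeside Capital: (1 + 0.0671/52)^52 − 1 = 6.936%
Vantage Finance: e^0.0686 − 1 = 7.101%
Sterling Finance: (1 + 0.0790/2)^2 − 1 = 8.056%
The highest effective annual rate is Sterling Finance at 8.056%.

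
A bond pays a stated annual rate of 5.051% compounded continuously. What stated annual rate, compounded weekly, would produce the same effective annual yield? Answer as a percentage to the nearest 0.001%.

EAR under continuous compounding: e^0.05051 − 1 = 0.051807.
Solve (1 + r/52)^52 = 1.051807: r/52 = 1.051807^(1/52) − 1 = 0.000972, so r = 0.050535 = 5.053%.

5.053%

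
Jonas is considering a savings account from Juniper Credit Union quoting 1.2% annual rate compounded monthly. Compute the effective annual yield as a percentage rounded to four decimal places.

EAR = (1 + 0.012/12)^12 − 1.
= 1.012066 − 1 = 1.2066%.

1.2066%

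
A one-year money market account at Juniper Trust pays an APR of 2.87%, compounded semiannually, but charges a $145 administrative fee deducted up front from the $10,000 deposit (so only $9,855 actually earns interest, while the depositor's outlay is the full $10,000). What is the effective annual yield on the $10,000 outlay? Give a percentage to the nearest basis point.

Value after one year: 9,855 × (1 + 0.0287/2)^2 = 9,855 × 1.028906 = $10,139.87.
Effective yield on the $10,000 outlay: 10,139.87 / 10,000 − 1 = 0.013987 = 1.40%.

1.40%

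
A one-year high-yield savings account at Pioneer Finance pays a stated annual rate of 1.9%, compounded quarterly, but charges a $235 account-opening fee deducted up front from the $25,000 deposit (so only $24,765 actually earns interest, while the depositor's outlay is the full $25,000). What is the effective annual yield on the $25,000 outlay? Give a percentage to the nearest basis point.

0.96%

Value after one year: 24,765 × (1 + 0.019/4)^4 = 24,765 × 1.019136 = $25,238.90.
Effective yield on the $25,000 outlay: 25,238.90 / 25,000 − 1 = 0.009556 = 0.96%.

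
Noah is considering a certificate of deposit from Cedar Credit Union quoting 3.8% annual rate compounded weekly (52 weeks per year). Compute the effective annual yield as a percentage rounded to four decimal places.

3.8717%

EAR = (1 + 0.038/52)^52 − 1.
= (1 + 0.000731)^52 − 1 = 1.038717 − 1 = 3.8717%.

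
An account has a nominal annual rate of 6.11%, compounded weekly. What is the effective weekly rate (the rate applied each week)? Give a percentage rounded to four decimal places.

0.1175%

With a nominal annual rate compounded weekly, the periodic rate is the nominal rate divided by 52.
i = 0.0611 / 52 = 0.0011750 = 0.1175%.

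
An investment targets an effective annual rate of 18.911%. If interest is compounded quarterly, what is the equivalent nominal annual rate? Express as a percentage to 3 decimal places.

17.701%

(1 + r/4)^4 − 1 = 0.18911, so 1 + r/4 = 1.18911^(1/4).
r/4 = 0.044252, so r = 0.177010 = 17.701%.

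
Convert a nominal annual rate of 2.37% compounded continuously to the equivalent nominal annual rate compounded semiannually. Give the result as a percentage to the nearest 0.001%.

2.384%

EAR under continuous compounding: e^0.0237 − 1 = 0.023983.
Solve (1 + r/2)^2 = 1.023983: r/2 = 1.023983^(1/2) − 1 = 0.011920, so r = 0.023841 = 2.384%.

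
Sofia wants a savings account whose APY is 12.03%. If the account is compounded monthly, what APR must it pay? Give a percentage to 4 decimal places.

(1 + r/12)^12 − 1 = 0.1203, so 1 + r/12 = 1.1203^(1/12).
r/12 = 0.009511, so r = 0.114136 = 11.4136%.

11.4136%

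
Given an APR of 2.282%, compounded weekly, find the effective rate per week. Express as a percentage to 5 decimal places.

With a nominal annual rate compounded weekly, the periodic rate is the nominal rate divided by 52.
i = 0.02282 / 52 = 0.0004388 = 0.04388%.

0.04388%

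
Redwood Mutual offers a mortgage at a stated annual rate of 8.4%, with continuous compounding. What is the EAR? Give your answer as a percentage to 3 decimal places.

With continuous compounding, EAR = e^0.084 − 1.
e^0.084 = 1.087629, so EAR = 0.087629 = 8.763%.

8.763%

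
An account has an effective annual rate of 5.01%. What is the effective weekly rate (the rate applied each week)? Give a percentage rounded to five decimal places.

The per-week rate i satisfies (1 + i)^52 = 1 + 0.0501.
i = 1.0501^(1/52) − 1 = 0.0009405 = 0.09405%.

0.09405%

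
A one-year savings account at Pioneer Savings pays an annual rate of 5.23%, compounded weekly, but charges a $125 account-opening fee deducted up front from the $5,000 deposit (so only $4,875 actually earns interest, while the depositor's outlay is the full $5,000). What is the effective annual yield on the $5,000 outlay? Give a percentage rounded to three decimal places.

Value after one year: 4,875 × (1 + 0.0523/52)^52 = 4,875 × 1.053664 = $5,136.61.
Effective yield on the $5,000 outlay: 5,136.61 / 5,000 − 1 = 0.027323 = 2.732%.

2.732%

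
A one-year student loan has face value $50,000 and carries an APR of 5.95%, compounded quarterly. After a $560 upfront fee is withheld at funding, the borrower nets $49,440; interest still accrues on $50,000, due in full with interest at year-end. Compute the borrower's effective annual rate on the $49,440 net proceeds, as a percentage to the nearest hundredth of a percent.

Amount owed after one year: 50,000 × (1 + 0.0595/4)^4 = 50,000 × 1.060841 = $53,042.04.
Effective rate on net proceeds: 53,042.04 / 49,440 − 1 = 0.072857 = 7.29%.

7.29%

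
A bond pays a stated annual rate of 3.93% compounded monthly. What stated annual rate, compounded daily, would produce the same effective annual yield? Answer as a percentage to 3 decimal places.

3.924%

EAR = (1 + 0.0393/12)^12 − 1 = 0.040016.
Solve (1 + r/365)^365 = 1.040016: r/365 = 1.040016^(1/365) − 1 = 0.000108, so r = 0.039238 = 3.924%.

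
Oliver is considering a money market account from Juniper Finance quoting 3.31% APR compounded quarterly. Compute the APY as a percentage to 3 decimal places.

3.351%

EAR = (1 + 0.0331/4)^4 − 1.
= 1.033513 − 1 = 3.351%.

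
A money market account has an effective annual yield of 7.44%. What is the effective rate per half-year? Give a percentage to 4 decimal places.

The per-half-year rate i satisfies (1 + i)^2 = 1 + 0.0744.
i = 1.0744^(1/2) − 1 = 0.0365327 = 3.6533%.

3.6533%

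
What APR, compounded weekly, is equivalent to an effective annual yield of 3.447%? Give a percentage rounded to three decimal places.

3.390%

(1 + r/52)^52 − 1 = 0.03447, so 1 + r/52 = 1.03447^(1/52).
r/52 = 0.000652, so r = 0.033900 = 3.390%.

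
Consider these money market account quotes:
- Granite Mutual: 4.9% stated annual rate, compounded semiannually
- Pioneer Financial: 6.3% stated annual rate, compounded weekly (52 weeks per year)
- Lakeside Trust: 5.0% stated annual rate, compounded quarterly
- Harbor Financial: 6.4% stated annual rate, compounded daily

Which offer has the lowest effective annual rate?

Granite Mutual

Granite Mutual: (1 + 0.049/2)^2 − 1 = 4.960%
Pioneer Financial: (1 + 0.063/52)^52 − 1 = 6.499%
Lakeside Trust: (1 + 0.050/4)^4 − 1 = 5.095%
Harbor Financial: (1 + 0.064/365)^365 − 1 = 6.609%
The lowest effective annual rate is Granite Mutual at 4.960%.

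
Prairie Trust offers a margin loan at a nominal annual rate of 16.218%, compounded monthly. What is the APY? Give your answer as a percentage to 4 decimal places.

17.4795%

EAR = (1 + 0.16218/12)^12 − 1.
= (1 + 0.013515)^12 − 1 = 1.174795 − 1 = 17.4795%.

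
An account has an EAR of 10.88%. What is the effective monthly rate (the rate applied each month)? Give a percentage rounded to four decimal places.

The per-month rate i satisfies (1 + i)^12 = 1 + 0.1088.
i = 1.1088^(1/12) − 1 = 0.0086437 = 0.8644%.

0.8644%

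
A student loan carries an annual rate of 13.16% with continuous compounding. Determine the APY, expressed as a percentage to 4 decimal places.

With continuous compounding, EAR = e^0.1316 − 1.
e^0.1316 = 1.140652, so EAR = 0.140652 = 14.0652%.

14.0652%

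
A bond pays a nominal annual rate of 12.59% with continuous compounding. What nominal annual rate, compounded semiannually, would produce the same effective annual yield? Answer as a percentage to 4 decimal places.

EAR under continuous compounding: e^0.1259 − 1 = 0.134169.
Solve (1 + r/2)^2 = 1.134169: r/2 = 1.134169^(1/2) − 1 = 0.064974, so r = 0.129947 = 12.9947%.

12.9947%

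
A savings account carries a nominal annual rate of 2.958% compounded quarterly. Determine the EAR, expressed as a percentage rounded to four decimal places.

EAR = (1 + 0.02958/4)^4 − 1.
= (1 + 0.007395)^4 − 1 = 1.029910 − 1 = 2.9910%.

2.9910%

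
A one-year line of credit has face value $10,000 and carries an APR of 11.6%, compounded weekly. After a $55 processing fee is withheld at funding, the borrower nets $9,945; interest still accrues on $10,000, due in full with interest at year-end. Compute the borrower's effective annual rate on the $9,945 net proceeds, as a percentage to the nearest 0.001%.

12.906%

Amount owed after one year: 10,000 × (1 + 0.116/52)^52 = 10,000 × 1.122851 = $11,228.51.
Effective rate on net proceeds: 11,228.51 / 9,945 − 1 = 0.129061 = 12.906%.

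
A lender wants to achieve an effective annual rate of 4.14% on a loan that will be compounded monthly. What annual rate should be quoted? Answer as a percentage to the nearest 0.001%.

(1 + r/12)^12 − 1 = 0.0414, so 1 + r/12 = 1.0414^(1/12).
r/12 = 0.003386, so r = 0.040635 = 4.063%.

4.063%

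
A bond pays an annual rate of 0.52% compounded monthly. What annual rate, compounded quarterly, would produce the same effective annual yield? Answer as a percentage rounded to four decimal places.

0.5202%

EAR = (1 + 0.0052/12)^12 − 1 = 0.005212.
Solve (1 + r/4)^4 = 1.005212: r/4 = 1.005212^(1/4) − 1 = 0.001301, so r = 0.005202 = 0.5202%.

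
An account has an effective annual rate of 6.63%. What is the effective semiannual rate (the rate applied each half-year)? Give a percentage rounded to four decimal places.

The per-half-year rate i satisfies (1 + i)^2 = 1 + 0.0663.
i = 1.0663^(1/2) − 1 = 0.0326180 = 3.2618%.

3.2618%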